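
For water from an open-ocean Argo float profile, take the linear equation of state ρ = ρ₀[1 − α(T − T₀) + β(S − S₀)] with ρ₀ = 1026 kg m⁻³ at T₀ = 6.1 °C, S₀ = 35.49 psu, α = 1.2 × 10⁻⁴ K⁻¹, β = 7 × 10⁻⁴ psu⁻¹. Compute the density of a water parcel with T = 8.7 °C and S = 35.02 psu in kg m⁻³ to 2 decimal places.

T − T₀ = +2.6 K, S − S₀ = -0.47 psu.
Bracket = 1 − α·(+2.6) + β·(-0.47) = 1 + (-6.41 × 10⁻⁴) = 0.9993590.
ρ = 1026 × 0.9993590 = 1025.34 kg m⁻³.

1025.34 kg m⁻³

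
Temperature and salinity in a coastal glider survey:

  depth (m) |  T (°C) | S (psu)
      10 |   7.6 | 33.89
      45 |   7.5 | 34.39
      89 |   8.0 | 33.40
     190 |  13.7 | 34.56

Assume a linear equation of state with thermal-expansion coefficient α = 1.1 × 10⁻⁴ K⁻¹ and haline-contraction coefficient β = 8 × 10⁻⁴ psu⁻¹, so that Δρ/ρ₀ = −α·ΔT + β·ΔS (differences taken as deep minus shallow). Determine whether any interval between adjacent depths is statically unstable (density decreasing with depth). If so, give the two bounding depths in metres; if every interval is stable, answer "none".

45–89 m

Evaluate Δρ/ρ₀ = −αΔT + βΔS across each adjacent pair:
  10–45 m: −αΔT+βΔS = −(1.1 × 10⁻⁴)(-0.1)+(8 × 10⁻⁴)(+0.50) = 4.1 × 10⁻⁴ → stable
  45–89 m: −αΔT+βΔS = −(1.1 × 10⁻⁴)(+0.5)+(8 × 10⁻⁴)(-0.99) = -8.5 × 10⁻⁴ → UNSTABLE
  89–190 m: −αΔT+βΔS = −(1.1 × 10⁻⁴)(+5.7)+(8 × 10⁻⁴)(+1.16) = 3.0 × 10⁻⁴ → stable
The 45–89 m interval has Δρ < 0: lighter water underlies denser water.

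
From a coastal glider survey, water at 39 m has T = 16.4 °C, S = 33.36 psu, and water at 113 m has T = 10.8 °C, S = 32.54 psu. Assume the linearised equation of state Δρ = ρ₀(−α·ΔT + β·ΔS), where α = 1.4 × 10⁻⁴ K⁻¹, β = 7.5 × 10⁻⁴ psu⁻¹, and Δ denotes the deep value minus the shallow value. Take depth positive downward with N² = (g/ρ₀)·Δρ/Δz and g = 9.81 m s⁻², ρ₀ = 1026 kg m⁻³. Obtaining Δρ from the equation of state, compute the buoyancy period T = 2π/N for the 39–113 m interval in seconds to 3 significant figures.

1.33 × 10³ s

ΔT = -5.6 K, ΔS = -0.82 psu (deep − shallow).
Δρ/ρ₀ = −αΔT + βΔS = 7.84 × 10⁻⁴ − 6.15 × 10⁻⁴ = 1.69 × 10⁻⁴, so Δρ ≈ 0.1734 kg m⁻³.
N² = (g/ρ₀)·Δρ/Δz = g·(Δρ/ρ₀)/Δz = 9.81 × 1.69 × 10⁻⁴ / 74 = 2.2404 × 10⁻⁵ s⁻².
N = √(2.2404 × 10⁻⁵) = 4.7333 × 10⁻³ rad s⁻¹ → T = 2π/N = 1.3274 × 10³ s ≈ 1.33 × 10³ s.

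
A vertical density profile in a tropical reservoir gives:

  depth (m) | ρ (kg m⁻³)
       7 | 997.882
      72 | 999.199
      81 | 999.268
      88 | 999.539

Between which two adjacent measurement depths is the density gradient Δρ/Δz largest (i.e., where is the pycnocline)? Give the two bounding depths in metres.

81–88 m

Compute the density gradient over each adjacent pair:
  7–72 m: Δρ/Δz = 1.317/65 = 0.020 kg m⁻⁴
  72–81 m: Δρ/Δz = 0.069/9 = 7.7 × 10⁻³ kg m⁻⁴
  81–88 m: Δρ/Δz = 0.271/7 = 0.039 kg m⁻⁴
The largest gradient is in the 81–88 m interval — the pycnocline.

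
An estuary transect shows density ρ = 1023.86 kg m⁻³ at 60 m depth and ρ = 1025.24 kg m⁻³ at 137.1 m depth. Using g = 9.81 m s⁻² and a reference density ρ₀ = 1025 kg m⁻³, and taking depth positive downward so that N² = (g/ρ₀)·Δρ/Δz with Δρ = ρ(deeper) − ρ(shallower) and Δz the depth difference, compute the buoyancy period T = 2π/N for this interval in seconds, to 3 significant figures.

Δρ = 1025.24 − 1023.86 = 1.38 kg m⁻³ over Δz = 137.1 − 60 = 77.1 m.
N² = (9.81/1025) × (1.38/77.1) = 1.7130 × 10⁻⁴ s⁻².
N = √(1.7130 × 10⁻⁴) = 0.013088 rad s⁻¹, so T = 2π/N = 480.07 s ≈ 480 s.

480 s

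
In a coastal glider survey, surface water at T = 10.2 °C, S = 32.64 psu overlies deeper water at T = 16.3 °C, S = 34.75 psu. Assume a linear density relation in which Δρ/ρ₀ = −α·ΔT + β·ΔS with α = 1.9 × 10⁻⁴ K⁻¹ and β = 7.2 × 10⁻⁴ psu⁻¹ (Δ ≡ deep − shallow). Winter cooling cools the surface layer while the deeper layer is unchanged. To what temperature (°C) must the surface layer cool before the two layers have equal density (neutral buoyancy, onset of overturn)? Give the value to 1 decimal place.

8.3 °C

Neutral buoyancy requires Δρ = 0, i.e. −α(T_deep − T_surf′) + β(S_deep − S_surf) = 0.
T_surf′ = T_deep − (β/α)·ΔS = 16.3 − (7.2 × 10⁻⁴/1.9 × 10⁻⁴)·(+2.11) = 8.304 °C.
Cooling required: 10.2 − (8.304) = 1.896 °C.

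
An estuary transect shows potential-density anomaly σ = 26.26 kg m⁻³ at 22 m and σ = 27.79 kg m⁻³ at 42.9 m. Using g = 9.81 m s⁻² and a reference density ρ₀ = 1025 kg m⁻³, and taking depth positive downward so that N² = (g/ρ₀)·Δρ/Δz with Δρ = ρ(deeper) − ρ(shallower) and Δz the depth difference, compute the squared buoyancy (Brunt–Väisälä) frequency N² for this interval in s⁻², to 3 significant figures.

7.01 × 10⁻⁴ s⁻²

Δρ = 1027.79 − 1026.26 = 1.53 kg m⁻³ over Δz = 42.9 − 22 = 20.9 m.
N² = (9.81/1025) × (1.53/20.9) = 7.0063 × 10⁻⁴ s⁻² ≈ 7.01 × 10⁻⁴ s⁻².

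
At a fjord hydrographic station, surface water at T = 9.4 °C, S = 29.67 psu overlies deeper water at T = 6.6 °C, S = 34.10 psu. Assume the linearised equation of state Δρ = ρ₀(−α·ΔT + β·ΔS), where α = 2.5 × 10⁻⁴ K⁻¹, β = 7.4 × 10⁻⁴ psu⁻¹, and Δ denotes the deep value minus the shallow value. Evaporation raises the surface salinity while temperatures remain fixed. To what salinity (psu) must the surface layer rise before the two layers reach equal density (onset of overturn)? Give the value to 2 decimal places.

Neutral buoyancy requires −α(T_deep − T_surf) + β(S_deep − S_surf′) = 0.
S_surf′ = S_deep − (α/β)·ΔT = 34.10 − (2.5 × 10⁻⁴/7.4 × 10⁻⁴)·(-2.8) = 35.0459 psu.
Increase required: 35.0459 − 29.67 = 5.3759 psu.

35.05 psu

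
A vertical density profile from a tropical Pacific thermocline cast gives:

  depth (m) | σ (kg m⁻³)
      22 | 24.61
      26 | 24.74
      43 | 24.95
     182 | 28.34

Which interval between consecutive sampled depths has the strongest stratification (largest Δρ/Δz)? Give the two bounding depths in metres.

22–26 m

Compute the density gradient over each adjacent pair:
  22–26 m: Δρ/Δz = 0.13/4 = 0.033 kg m⁻⁴
  26–43 m: Δρ/Δz = 0.21/17 = 0.012 kg m⁻⁴
  43–182 m: Δρ/Δz = 3.39/139 = 0.024 kg m⁻⁴
The largest gradient is in the 22–26 m interval — the pycnocline.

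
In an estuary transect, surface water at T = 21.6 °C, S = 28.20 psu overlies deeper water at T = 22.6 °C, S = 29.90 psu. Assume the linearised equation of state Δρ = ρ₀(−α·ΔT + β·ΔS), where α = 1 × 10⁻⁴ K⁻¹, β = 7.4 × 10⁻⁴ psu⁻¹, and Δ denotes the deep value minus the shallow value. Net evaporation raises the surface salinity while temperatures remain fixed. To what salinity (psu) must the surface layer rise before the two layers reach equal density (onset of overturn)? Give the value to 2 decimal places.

Neutral buoyancy requires −α(T_deep − T_surf) + β(S_deep − S_surf′) = 0.
S_surf′ = S_deep − (α/β)·ΔT = 29.90 − (1 × 10⁻⁴/7.4 × 10⁻⁴)·(+1.0) = 29.7649 psu.
Increase required: 29.7649 − 28.20 = 1.5649 psu.

29.76 psu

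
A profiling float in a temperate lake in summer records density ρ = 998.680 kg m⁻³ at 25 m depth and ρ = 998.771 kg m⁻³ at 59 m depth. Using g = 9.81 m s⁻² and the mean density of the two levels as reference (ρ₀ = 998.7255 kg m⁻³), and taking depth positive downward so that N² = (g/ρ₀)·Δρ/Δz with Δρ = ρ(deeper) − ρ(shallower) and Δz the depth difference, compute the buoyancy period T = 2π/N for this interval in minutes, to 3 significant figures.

20.4 min

Δρ = 998.771 − 998.680 = 0.091 kg m⁻³ over Δz = 59 − 25 = 34 m.
N² = (9.81/998.7255) × (0.091/34) = 2.6290 × 10⁻⁵ s⁻².
N = √(2.6290 × 10⁻⁵) = 5.1274 × 10⁻³ rad s⁻¹, so T = 2π/N = 1.2254 × 10³ s = 20.423 min ≈ 20.4 min.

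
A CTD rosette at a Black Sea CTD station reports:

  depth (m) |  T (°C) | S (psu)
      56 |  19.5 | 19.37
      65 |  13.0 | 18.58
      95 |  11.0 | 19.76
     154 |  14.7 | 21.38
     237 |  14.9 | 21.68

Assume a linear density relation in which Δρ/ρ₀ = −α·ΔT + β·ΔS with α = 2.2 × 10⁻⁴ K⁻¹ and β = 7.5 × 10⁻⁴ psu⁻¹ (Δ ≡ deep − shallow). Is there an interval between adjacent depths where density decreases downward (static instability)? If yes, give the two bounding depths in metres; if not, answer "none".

none

Evaluate Δρ/ρ₀ = −αΔT + βΔS across each adjacent pair:
  56–65 m: −αΔT+βΔS = −(2.2 × 10⁻⁴)(-6.5)+(7.5 × 10⁻⁴)(-0.79) = 8.4 × 10⁻⁴ → stable
  65–95 m: −αΔT+βΔS = −(2.2 × 10⁻⁴)(-2.0)+(7.5 × 10⁻⁴)(+1.18) = 1.3 × 10⁻³ → stable
  95–154 m: −αΔT+βΔS = −(2.2 × 10⁻⁴)(+3.7)+(7.5 × 10⁻⁴)(+1.62) = 4.0 × 10⁻⁴ → stable
  154–237 m: −αΔT+βΔS = −(2.2 × 10⁻⁴)(+0.2)+(7.5 × 10⁻⁴)(+0.30) = 1.8 × 10⁻⁴ → stable
Every interval has Δρ > 0: the column is stably stratified throughout.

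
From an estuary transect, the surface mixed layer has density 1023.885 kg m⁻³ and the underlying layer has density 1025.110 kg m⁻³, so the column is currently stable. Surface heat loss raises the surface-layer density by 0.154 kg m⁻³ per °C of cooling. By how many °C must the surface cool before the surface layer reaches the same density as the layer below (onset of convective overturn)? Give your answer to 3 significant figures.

Density deficit of the surface layer: 1025.110 − 1023.885 = 1.225 kg m⁻³.
Required change = 1.225 / 0.154 = 7.95 °C.

7.95 °C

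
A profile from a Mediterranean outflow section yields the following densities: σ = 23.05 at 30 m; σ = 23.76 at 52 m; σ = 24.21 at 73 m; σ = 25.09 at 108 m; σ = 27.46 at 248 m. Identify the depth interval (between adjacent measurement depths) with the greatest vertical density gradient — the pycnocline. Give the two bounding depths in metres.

Compute the density gradient over each adjacent pair:
  30–52 m: Δρ/Δz = 0.71/22 = 0.032 kg m⁻⁴
  52–73 m: Δρ/Δz = 0.45/21 = 0.021 kg m⁻⁴
  73–108 m: Δρ/Δz = 0.88/35 = 0.025 kg m⁻⁴
  108–248 m: Δρ/Δz = 2.37/140 = 0.017 kg m⁻⁴
The largest gradient is in the 30–52 m interval — the pycnocline.

30–52 m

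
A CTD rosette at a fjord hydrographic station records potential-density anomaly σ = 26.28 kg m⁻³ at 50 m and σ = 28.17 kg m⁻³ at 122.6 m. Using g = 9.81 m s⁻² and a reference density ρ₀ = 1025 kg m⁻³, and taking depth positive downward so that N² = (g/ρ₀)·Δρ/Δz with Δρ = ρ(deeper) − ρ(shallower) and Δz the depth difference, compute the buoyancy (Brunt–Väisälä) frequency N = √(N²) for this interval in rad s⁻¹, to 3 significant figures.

Δρ = 1028.17 − 1026.28 = 1.89 kg m⁻³ over Δz = 122.6 − 50 = 72.6 m.
N² = (9.81/1025) × (1.89/72.6) = 2.4916 × 10⁻⁴ s⁻².
N = √(2.4916 × 10⁻⁴) = 0.015785 rad s⁻¹ ≈ 0.0158 rad s⁻¹.

0.0158 rad s⁻¹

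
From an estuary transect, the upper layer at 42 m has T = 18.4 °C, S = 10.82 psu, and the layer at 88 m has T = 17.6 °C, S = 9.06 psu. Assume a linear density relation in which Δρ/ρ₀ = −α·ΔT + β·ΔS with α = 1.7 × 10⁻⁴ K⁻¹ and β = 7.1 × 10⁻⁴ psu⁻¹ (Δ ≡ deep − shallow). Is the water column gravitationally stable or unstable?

ΔT = 17.6 − 18.4 = -0.8 K and ΔS = 9.06 − 10.82 = -1.76 psu (deep − shallow).
−αΔT = 1.36 × 10⁻⁴; βΔS = -1.2496 × 10⁻³; sum Δρ/ρ₀ = -1.1136 × 10⁻³.
Δρ/ρ₀ < 0, so Δρ < 0: deeper water is lighter → statically unstable; the column would overturn.

unstable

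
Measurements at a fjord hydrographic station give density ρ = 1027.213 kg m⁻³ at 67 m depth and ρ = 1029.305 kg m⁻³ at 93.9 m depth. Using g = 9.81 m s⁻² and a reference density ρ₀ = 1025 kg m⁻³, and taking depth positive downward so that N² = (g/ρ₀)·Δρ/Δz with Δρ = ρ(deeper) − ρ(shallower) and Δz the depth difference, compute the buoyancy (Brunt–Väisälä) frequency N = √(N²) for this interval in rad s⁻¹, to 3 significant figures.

Δρ = 1029.305 − 1027.213 = 2.092 kg m⁻³ over Δz = 93.9 − 67 = 26.9 m.
N² = (9.81/1025) × (2.092/26.9) = 7.4431 × 10⁻⁴ s⁻².
N = √(7.4431 × 10⁻⁴) = 0.027282 rad s⁻¹ ≈ 0.0273 rad s⁻¹.

0.0273 rad s⁻¹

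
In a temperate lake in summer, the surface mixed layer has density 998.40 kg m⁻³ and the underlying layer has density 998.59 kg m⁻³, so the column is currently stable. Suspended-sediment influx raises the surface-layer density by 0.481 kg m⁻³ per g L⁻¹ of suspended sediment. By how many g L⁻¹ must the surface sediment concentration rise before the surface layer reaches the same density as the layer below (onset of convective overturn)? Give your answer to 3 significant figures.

0.395 g L⁻¹

Density deficit of the surface layer: 998.59 − 998.40 = 0.19 kg m⁻³.
Required change = 0.19 / 0.481 = 0.395 g L⁻¹.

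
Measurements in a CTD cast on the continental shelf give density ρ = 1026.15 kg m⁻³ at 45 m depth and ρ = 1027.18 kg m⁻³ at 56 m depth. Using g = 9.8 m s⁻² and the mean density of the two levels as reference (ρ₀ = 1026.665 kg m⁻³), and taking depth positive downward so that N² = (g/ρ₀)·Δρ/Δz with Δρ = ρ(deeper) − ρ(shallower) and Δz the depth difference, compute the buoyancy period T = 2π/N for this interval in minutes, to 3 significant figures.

3.50 min

Δρ = 1027.18 − 1026.15 = 1.03 kg m⁻³ over Δz = 56 − 45 = 11 m.
N² = (9.8/1026.665) × (1.03/11) = 8.9380 × 10⁻⁴ s⁻².
N = √(8.9380 × 10⁻⁴) = 0.029896 rad s⁻¹, so T = 2π/N = 210.17 s = 3.5028 min ≈ 3.50 min.
Since Δρ > 0 the layer is stably stratified.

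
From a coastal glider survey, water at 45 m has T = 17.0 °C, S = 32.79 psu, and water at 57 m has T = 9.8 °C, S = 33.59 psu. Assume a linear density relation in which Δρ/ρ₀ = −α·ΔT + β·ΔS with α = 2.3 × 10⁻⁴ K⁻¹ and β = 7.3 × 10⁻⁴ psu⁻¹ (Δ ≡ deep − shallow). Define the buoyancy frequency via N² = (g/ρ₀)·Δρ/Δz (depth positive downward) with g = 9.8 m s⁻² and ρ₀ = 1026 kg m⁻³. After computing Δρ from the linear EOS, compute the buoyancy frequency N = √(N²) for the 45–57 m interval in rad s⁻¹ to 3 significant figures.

0.0428 rad s⁻¹

ΔT = -7.2 K, ΔS = +0.80 psu (deep − shallow).
Δρ/ρ₀ = −αΔT + βΔS = 1.656 × 10⁻³ + 5.84 × 10⁻⁴ = 2.24 × 10⁻³, so Δρ ≈ 2.298 kg m⁻³.
N² = (g/ρ₀)·Δρ/Δz = g·(Δρ/ρ₀)/Δz = 9.8 × 2.24 × 10⁻³ / 12 = 1.8293 × 10⁻³ s⁻².
N = √(1.8293 × 10⁻³) = 0.042770 rad s⁻¹ ≈ 0.0428 rad s⁻¹.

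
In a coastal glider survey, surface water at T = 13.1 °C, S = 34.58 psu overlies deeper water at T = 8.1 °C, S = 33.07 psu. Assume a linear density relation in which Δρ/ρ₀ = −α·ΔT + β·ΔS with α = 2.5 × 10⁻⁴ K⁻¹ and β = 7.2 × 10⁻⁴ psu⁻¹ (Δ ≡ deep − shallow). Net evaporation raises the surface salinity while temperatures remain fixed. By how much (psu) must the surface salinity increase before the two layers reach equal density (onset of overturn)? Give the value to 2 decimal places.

0.23 psu

Neutral buoyancy requires −α(T_deep − T_surf) + β(S_deep − S_surf′) = 0.
S_surf′ = S_deep − (α/β)·ΔT = 33.07 − (2.5 × 10⁻⁴/7.2 × 10⁻⁴)·(-5.0) = 34.8061 psu.
Increase required: 34.8061 − 34.58 = 0.2261 psu.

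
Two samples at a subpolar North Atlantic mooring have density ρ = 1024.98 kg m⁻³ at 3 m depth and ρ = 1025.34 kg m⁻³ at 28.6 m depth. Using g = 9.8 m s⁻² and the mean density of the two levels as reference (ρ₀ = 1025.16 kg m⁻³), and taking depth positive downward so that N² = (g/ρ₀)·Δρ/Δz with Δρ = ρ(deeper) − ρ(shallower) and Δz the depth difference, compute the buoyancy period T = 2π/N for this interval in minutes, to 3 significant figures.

Δρ = 1025.34 − 1024.98 = 0.36 kg m⁻³ over Δz = 28.6 − 3 = 25.6 m.
N² = (9.8/1025.16) × (0.36/25.6) = 1.3443 × 10⁻⁴ s⁻².
N = √(1.3443 × 10⁻⁴) = 0.011594 rad s⁻¹, so T = 2π/N = 541.93 s = 9.0322 min ≈ 9.03 min.

9.03 min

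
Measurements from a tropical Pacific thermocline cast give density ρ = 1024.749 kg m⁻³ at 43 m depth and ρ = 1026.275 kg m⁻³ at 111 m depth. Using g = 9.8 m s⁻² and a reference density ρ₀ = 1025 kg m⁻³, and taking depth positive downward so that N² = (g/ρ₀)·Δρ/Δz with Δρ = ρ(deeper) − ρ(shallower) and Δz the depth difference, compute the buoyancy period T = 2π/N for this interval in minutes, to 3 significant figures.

Δρ = 1026.275 − 1024.749 = 1.526 kg m⁻³ over Δz = 111 − 43 = 68 m.
N² = (9.8/1025) × (1.526/68) = 2.1456 × 10⁻⁴ s⁻².
N = √(2.1456 × 10⁻⁴) = 0.014648 rad s⁻¹, so T = 2π/N = 428.94 s = 7.1490 min ≈ 7.15 min.
A positive N² confirms static stability across the interval.

7.15 min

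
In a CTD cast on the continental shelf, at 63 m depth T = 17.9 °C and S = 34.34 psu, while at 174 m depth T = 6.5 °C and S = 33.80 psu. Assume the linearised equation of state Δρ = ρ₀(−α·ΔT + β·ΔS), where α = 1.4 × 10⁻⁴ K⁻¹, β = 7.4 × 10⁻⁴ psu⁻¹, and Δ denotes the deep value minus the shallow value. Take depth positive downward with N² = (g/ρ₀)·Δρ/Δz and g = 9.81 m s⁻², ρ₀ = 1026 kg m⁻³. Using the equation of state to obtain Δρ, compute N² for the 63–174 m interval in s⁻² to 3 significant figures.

ΔT = -11.4 K, ΔS = -0.54 psu (deep − shallow).
Δρ/ρ₀ = −αΔT + βΔS = 1.596 × 10⁻³ − 3.996 × 10⁻⁴ = 1.1964 × 10⁻³, so Δρ ≈ 1.228 kg m⁻³.
N² = (g/ρ₀)·Δρ/Δz = g·(Δρ/ρ₀)/Δz = 9.81 × 1.1964 × 10⁻³ / 111 = 1.0574 × 10⁻⁴ s⁻² ≈ 1.06 × 10⁻⁴ s⁻².

1.06 × 10⁻⁴ s⁻²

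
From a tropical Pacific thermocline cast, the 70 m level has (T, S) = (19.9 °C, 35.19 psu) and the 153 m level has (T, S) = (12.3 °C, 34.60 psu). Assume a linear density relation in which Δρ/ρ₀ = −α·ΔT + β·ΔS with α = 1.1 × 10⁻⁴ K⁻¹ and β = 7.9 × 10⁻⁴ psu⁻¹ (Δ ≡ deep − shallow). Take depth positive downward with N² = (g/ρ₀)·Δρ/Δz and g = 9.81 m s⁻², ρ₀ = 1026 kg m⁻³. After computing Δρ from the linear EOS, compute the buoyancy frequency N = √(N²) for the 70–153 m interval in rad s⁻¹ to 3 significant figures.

6.61 × 10⁻³ rad s⁻¹

ΔT = -7.6 K, ΔS = -0.59 psu (deep − shallow).
Δρ/ρ₀ = −αΔT + βΔS = 8.36 × 10⁻⁴ − 4.661 × 10⁻⁴ = 3.699 × 10⁻⁴, so Δρ ≈ 0.3795 kg m⁻³.
N² = (g/ρ₀)·Δρ/Δz = g·(Δρ/ρ₀)/Δz = 9.81 × 3.699 × 10⁻⁴ / 83 = 4.3720 × 10⁻⁵ s⁻².
N = √(4.3720 × 10⁻⁵) = 6.6121 × 10⁻³ rad s⁻¹ ≈ 6.61 × 10⁻³ rad s⁻¹.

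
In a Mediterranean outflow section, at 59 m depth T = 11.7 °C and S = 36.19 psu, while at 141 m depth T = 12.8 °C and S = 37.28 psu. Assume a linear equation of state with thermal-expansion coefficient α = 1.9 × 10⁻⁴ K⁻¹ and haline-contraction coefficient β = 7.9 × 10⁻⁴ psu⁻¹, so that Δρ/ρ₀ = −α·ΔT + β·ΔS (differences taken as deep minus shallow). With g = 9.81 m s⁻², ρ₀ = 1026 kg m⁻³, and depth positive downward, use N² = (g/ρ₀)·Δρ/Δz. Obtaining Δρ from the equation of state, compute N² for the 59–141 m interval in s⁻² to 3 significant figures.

7.80 × 10⁻⁵ s⁻²

ΔT = +1.1 K, ΔS = +1.09 psu (deep − shallow).
Δρ/ρ₀ = −αΔT + βΔS = -2.09 × 10⁻⁴ + 8.611 × 10⁻⁴ = 6.521 × 10⁻⁴, so Δρ ≈ 0.6691 kg m⁻³.
N² = (g/ρ₀)·Δρ/Δz = g·(Δρ/ρ₀)/Δz = 9.81 × 6.521 × 10⁻⁴ / 82 = 7.8013 × 10⁻⁵ s⁻² ≈ 7.80 × 10⁻⁵ s⁻².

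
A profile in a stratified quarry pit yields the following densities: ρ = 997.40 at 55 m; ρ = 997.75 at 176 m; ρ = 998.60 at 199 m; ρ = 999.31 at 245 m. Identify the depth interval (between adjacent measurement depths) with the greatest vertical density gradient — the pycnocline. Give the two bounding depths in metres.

176–199 m

Compute the density gradient over each adjacent pair:
  55–176 m: Δρ/Δz = 0.35/121 = 2.9 × 10⁻³ kg m⁻⁴
  176–199 m: Δρ/Δz = 0.85/23 = 0.037 kg m⁻⁴
  199–245 m: Δρ/Δz = 0.71/46 = 0.015 kg m⁻⁴
The largest gradient is in the 176–199 m interval — the pycnocline.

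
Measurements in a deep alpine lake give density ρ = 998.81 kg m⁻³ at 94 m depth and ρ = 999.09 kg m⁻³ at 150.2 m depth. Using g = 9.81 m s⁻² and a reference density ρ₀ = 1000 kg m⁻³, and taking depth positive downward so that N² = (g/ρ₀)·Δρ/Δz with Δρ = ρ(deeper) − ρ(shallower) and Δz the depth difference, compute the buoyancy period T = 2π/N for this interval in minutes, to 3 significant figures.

15.0 min

Δρ = 999.09 − 998.81 = 0.28 kg m⁻³ over Δz = 150.2 − 94 = 56.2 m.
N² = (9.81/1000) × (0.28/56.2) = 4.8875 × 10⁻⁵ s⁻².
N = √(4.8875 × 10⁻⁵) = 6.9911 × 10⁻³ rad s⁻¹, so T = 2π/N = 898.74 s = 14.979 min ≈ 15.0 min.
Since Δρ > 0 the layer is stably stratified.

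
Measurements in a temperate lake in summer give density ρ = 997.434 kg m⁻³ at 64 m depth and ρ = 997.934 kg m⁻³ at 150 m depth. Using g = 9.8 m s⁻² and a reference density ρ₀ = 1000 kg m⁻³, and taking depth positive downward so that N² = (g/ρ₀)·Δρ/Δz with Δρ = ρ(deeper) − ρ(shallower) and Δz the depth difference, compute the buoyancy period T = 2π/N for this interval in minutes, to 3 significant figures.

Δρ = 997.934 − 997.434 = 0.500 kg m⁻³ over Δz = 150 − 64 = 86 m.
N² = (9.8/1000) × (0.500/86) = 5.6977 × 10⁻⁵ s⁻².
N = √(5.6977 × 10⁻⁵) = 7.5483 × 10⁻³ rad s⁻¹, so T = 2π/N = 832.40 s = 13.873 min ≈ 13.9 min.

13.9 min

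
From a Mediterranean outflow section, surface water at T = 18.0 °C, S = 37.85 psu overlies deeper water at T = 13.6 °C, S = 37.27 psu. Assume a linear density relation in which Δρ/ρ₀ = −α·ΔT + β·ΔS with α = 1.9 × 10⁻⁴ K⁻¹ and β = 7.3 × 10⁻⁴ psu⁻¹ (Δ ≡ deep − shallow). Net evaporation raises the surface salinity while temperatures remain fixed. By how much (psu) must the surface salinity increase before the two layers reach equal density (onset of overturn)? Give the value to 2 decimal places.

Neutral buoyancy requires −α(T_deep − T_surf) + β(S_deep − S_surf′) = 0.
S_surf′ = S_deep − (α/β)·ΔT = 37.27 − (1.9 × 10⁻⁴/7.3 × 10⁻⁴)·(-4.4) = 38.4152 psu.
Increase required: 38.4152 − 37.85 = 0.5652 psu.

0.57 psu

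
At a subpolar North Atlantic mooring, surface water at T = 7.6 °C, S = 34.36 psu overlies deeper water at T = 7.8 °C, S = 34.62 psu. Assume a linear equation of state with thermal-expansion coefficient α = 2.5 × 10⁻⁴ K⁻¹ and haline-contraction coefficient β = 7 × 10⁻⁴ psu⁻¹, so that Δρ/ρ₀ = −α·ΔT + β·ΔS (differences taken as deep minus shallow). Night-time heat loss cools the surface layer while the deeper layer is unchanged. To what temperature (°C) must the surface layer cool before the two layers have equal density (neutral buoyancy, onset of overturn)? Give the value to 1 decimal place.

7.1 °C

Neutral buoyancy requires Δρ = 0, i.e. −α(T_deep − T_surf′) + β(S_deep − S_surf) = 0.
T_surf′ = T_deep − (β/α)·ΔS = 7.8 − (7 × 10⁻⁴/2.5 × 10⁻⁴)·(+0.26) = 7.072 °C.
Cooling required: 7.6 − (7.072) = 0.528 °C.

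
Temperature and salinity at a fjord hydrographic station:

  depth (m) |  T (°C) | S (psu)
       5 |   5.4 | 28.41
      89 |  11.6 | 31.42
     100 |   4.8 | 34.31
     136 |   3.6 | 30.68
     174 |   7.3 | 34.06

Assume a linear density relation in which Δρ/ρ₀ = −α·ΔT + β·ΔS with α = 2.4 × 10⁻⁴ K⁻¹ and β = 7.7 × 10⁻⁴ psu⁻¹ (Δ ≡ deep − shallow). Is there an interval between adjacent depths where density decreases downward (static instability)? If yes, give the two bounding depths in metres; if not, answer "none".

Evaluate Δρ/ρ₀ = −αΔT + βΔS across each adjacent pair:
  5–89 m: −αΔT+βΔS = −(2.4 × 10⁻⁴)(+6.2)+(7.7 × 10⁻⁴)(+3.01) = 8.3 × 10⁻⁴ → stable
  89–100 m: −αΔT+βΔS = −(2.4 × 10⁻⁴)(-6.8)+(7.7 × 10⁻⁴)(+2.89) = 3.9 × 10⁻³ → stable
  100–136 m: −αΔT+βΔS = −(2.4 × 10⁻⁴)(-1.2)+(7.7 × 10⁻⁴)(-3.63) = -2.5 × 10⁻³ → UNSTABLE
  136–174 m: −αΔT+βΔS = −(2.4 × 10⁻⁴)(+3.7)+(7.7 × 10⁻⁴)(+3.38) = 1.7 × 10⁻³ → stable
The 100–136 m interval has Δρ < 0: lighter water underlies denser water.

100–136 m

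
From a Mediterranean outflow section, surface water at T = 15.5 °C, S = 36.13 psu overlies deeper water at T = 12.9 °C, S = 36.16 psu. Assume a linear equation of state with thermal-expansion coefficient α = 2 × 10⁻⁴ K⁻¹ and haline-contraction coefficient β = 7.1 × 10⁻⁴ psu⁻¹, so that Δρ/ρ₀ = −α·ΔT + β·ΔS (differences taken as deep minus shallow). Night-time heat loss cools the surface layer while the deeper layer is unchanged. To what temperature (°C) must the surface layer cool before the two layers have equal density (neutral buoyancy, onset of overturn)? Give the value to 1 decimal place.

12.8 °C

Neutral buoyancy requires Δρ = 0, i.e. −α(T_deep − T_surf′) + β(S_deep − S_surf) = 0.
T_surf′ = T_deep − (β/α)·ΔS = 12.9 − (7.1 × 10⁻⁴/2 × 10⁻⁴)·(+0.03) = 12.793 °C.
Cooling required: 15.5 − (12.793) = 2.707 °C.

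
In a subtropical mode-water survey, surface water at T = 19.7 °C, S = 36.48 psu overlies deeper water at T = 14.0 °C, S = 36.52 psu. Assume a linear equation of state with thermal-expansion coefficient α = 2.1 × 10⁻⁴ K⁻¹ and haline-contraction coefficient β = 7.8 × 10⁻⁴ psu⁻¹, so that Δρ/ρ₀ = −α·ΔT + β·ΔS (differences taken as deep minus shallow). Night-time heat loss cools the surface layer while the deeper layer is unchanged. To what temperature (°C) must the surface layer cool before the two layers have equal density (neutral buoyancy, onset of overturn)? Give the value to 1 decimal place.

13.9 °C

Neutral buoyancy requires Δρ = 0, i.e. −α(T_deep − T_surf′) + β(S_deep − S_surf) = 0.
T_surf′ = T_deep − (β/α)·ΔS = 14.0 − (7.8 × 10⁻⁴/2.1 × 10⁻⁴)·(+0.04) = 13.851 °C.
Cooling required: 19.7 − (13.851) = 5.849 °C.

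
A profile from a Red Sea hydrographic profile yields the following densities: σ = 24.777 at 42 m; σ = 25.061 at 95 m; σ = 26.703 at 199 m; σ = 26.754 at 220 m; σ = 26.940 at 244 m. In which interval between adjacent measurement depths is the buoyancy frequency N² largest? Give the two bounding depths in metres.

Compute the density gradient over each adjacent pair:
  42–95 m: Δρ/Δz = 0.284/53 = 5.4 × 10⁻³ kg m⁻⁴
  95–199 m: Δρ/Δz = 1.642/104 = 0.016 kg m⁻⁴
  199–220 m: Δρ/Δz = 0.051/21 = 2.4 × 10⁻³ kg m⁻⁴
  220–244 m: Δρ/Δz = 0.186/24 = 7.7 × 10⁻³ kg m⁻⁴
The largest gradient is in the 95–199 m interval — the pycnocline.

95–199 m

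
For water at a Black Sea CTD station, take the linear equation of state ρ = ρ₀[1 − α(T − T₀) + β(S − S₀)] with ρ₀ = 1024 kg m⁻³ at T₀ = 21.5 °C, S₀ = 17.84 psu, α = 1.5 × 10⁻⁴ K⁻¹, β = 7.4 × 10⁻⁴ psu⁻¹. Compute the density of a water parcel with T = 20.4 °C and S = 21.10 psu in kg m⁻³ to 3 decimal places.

T − T₀ = -1.1 K, S − S₀ = +3.26 psu.
Bracket = 1 − α·(-1.1) + β·(+3.26) = 1 + (2.5774 × 10⁻³) = 1.0025774.
ρ = 1024 × 1.0025774 = 1026.639 kg m⁻³.

1026.639 kg m⁻³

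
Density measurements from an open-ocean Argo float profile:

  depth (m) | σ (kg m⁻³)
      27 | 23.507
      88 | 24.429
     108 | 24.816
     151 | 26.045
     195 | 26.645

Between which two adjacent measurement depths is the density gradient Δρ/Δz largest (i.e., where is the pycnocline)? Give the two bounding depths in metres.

Compute the density gradient over each adjacent pair:
  27–88 m: Δρ/Δz = 0.922/61 = 0.015 kg m⁻⁴
  88–108 m: Δρ/Δz = 0.387/20 = 0.019 kg m⁻⁴
  108–151 m: Δρ/Δz = 1.229/43 = 0.029 kg m⁻⁴
  151–195 m: Δρ/Δz = 0.600/44 = 0.014 kg m⁻⁴
The largest gradient is in the 108–151 m interval — the pycnocline.

108–151 m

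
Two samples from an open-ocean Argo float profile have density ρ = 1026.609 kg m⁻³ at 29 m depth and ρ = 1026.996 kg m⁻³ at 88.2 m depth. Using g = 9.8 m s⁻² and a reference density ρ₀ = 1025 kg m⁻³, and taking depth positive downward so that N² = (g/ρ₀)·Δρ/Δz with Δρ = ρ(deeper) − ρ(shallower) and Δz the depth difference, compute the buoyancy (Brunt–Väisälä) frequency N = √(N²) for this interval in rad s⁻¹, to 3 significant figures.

Δρ = 1026.996 − 1026.609 = 0.387 kg m⁻³ over Δz = 88.2 − 29 = 59.2 m.
N² = (9.8/1025) × (0.387/59.2) = 6.2502 × 10⁻⁵ s⁻².
N = √(6.2502 × 10⁻⁵) = 7.9058 × 10⁻³ rad s⁻¹ ≈ 7.91 × 10⁻³ rad s⁻¹.

7.91 × 10⁻³ rad s⁻¹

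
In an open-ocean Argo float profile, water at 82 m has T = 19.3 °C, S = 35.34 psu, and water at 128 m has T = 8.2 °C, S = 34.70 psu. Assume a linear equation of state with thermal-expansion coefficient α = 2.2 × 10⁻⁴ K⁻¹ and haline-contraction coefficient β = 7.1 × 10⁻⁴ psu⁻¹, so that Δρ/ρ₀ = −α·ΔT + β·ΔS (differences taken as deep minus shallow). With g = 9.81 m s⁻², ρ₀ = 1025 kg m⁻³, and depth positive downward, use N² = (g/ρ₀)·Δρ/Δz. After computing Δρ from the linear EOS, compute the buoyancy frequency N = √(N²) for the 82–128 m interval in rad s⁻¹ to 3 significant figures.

0.0206 rad s⁻¹

ΔT = -11.1 K, ΔS = -0.64 psu (deep − shallow).
Δρ/ρ₀ = −αΔT + βΔS = 2.442 × 10⁻³ − 4.544 × 10⁻⁴ = 1.9876 × 10⁻³, so Δρ ≈ 2.037 kg m⁻³.
N² = (g/ρ₀)·Δρ/Δz = g·(Δρ/ρ₀)/Δz = 9.81 × 1.9876 × 10⁻³ / 46 = 4.2388 × 10⁻⁴ s⁻².
N = √(4.2388 × 10⁻⁴) = 0.020588 rad s⁻¹ ≈ 0.0206 rad s⁻¹.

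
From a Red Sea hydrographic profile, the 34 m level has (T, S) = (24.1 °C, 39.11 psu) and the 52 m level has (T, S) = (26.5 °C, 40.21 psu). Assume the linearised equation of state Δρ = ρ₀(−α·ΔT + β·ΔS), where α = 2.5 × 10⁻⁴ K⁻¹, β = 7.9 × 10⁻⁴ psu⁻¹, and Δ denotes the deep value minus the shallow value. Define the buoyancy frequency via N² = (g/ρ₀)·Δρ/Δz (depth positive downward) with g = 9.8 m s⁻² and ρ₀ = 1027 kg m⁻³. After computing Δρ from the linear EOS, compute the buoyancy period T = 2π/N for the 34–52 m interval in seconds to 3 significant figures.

519 s

ΔT = +2.4 K, ΔS = +1.10 psu (deep − shallow).
Δρ/ρ₀ = −αΔT + βΔS = -6.00 × 10⁻⁴ + 8.69 × 10⁻⁴ = 2.69 × 10⁻⁴, so Δρ ≈ 0.2763 kg m⁻³.
N² = (g/ρ₀)·Δρ/Δz = g·(Δρ/ρ₀)/Δz = 9.8 × 2.69 × 10⁻⁴ / 18 = 1.4646 × 10⁻⁴ s⁻².
N = √(1.4646 × 10⁻⁴) = 0.012102 rad s⁻¹ → T = 2π/N = 519.19 s ≈ 519 s.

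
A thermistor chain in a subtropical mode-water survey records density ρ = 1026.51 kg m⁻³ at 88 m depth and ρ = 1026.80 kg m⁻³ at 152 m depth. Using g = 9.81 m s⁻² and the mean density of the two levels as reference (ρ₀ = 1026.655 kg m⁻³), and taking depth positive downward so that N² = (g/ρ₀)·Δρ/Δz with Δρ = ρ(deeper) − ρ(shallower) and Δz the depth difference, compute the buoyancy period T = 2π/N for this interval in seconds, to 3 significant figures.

Δρ = 1026.80 − 1026.51 = 0.29 kg m⁻³ over Δz = 152 − 88 = 64 m.
N² = (9.81/1026.655) × (0.29/64) = 4.3297 × 10⁻⁵ s⁻².
N = √(4.3297 × 10⁻⁵) = 6.5800 × 10⁻³ rad s⁻¹, so T = 2π/N = 954.89 s ≈ 955 s.

955 s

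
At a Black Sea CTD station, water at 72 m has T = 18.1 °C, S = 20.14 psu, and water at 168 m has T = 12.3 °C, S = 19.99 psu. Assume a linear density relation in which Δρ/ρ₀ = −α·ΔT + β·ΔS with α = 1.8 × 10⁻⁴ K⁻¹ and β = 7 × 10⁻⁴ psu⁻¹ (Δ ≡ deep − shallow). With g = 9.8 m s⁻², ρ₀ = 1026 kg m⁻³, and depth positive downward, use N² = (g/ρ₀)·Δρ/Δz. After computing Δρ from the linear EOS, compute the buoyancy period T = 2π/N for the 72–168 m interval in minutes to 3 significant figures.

10.7 min

ΔT = -5.8 K, ΔS = -0.15 psu (deep − shallow).
Δρ/ρ₀ = −αΔT + βΔS = 1.044 × 10⁻³ − 1.05 × 10⁻⁴ = 9.39 × 10⁻⁴, so Δρ ≈ 0.9634 kg m⁻³.
N² = (g/ρ₀)·Δρ/Δz = g·(Δρ/ρ₀)/Δz = 9.8 × 9.39 × 10⁻⁴ / 96 = 9.5856 × 10⁻⁵ s⁻².
N = √(9.5856 × 10⁻⁵) = 9.7906 × 10⁻³ rad s⁻¹ → T = 2π/N = 641.76 s = 10.696 min ≈ 10.7 min.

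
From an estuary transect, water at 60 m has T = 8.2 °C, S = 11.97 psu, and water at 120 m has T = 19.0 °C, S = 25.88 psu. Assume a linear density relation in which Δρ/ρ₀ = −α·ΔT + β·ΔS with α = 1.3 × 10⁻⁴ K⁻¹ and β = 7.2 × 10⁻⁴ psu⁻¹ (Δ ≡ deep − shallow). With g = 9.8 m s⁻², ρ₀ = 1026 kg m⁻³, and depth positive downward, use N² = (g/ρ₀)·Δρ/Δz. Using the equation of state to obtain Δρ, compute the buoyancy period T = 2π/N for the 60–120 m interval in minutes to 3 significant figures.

ΔT = +10.8 K, ΔS = +13.91 psu (deep − shallow).
Δρ/ρ₀ = −αΔT + βΔS = -1.404 × 10⁻³ + 0.0100152 = 8.6112 × 10⁻³, so Δρ ≈ 8.835 kg m⁻³.
N² = (g/ρ₀)·Δρ/Δz = g·(Δρ/ρ₀)/Δz = 9.8 × 8.6112 × 10⁻³ / 60 = 1.4065 × 10⁻³ s⁻².
N = √(1.4065 × 10⁻³) = 0.037503 rad s⁻¹ → T = 2π/N = 167.54 s = 2.7923 min ≈ 2.79 min.

2.79 min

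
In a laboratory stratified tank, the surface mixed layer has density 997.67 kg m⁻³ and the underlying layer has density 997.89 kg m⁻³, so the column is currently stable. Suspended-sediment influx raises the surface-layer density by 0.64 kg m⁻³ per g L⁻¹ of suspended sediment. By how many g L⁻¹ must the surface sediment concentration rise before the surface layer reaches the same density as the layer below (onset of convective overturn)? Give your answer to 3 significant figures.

0.344 g L⁻¹

Density deficit of the surface layer: 997.89 − 997.67 = 0.22 kg m⁻³.
Required change = 0.22 / 0.64 = 0.344 g L⁻¹.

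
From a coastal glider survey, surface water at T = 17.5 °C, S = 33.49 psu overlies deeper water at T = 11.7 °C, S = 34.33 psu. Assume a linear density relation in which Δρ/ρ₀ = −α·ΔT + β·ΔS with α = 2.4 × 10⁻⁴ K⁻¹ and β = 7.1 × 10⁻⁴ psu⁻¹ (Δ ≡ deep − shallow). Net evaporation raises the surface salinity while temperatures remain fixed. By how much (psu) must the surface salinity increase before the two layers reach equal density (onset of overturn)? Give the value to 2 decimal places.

Neutral buoyancy requires −α(T_deep − T_surf) + β(S_deep − S_surf′) = 0.
S_surf′ = S_deep − (α/β)·ΔT = 34.33 − (2.4 × 10⁻⁴/7.1 × 10⁻⁴)·(-5.8) = 36.2906 psu.
Increase required: 36.2906 − 33.49 = 2.8006 psu.

2.80 psu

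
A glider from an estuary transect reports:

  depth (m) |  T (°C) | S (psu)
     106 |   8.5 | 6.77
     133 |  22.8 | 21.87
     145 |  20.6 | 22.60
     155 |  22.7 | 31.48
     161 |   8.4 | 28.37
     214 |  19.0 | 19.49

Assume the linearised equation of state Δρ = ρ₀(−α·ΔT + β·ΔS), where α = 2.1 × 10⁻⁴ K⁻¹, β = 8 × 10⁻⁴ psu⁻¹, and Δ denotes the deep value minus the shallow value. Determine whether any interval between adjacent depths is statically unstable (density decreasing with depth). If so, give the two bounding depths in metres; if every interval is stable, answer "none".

161–214 m

Evaluate Δρ/ρ₀ = −αΔT + βΔS across each adjacent pair:
  106–133 m: −αΔT+βΔS = −(2.1 × 10⁻⁴)(+14.3)+(8 × 10⁻⁴)(+15.10) = 9.1 × 10⁻³ → stable
  133–145 m: −αΔT+βΔS = −(2.1 × 10⁻⁴)(-2.2)+(8 × 10⁻⁴)(+0.73) = 1.0 × 10⁻³ → stable
  145–155 m: −αΔT+βΔS = −(2.1 × 10⁻⁴)(+2.1)+(8 × 10⁻⁴)(+8.88) = 6.7 × 10⁻³ → stable
  155–161 m: −αΔT+βΔS = −(2.1 × 10⁻⁴)(-14.3)+(8 × 10⁻⁴)(-3.11) = 5.2 × 10⁻⁴ → stable
  161–214 m: −αΔT+βΔS = −(2.1 × 10⁻⁴)(+10.6)+(8 × 10⁻⁴)(-8.88) = -9.3 × 10⁻³ → UNSTABLE
The 161–214 m interval has Δρ < 0: lighter water underlies denser water.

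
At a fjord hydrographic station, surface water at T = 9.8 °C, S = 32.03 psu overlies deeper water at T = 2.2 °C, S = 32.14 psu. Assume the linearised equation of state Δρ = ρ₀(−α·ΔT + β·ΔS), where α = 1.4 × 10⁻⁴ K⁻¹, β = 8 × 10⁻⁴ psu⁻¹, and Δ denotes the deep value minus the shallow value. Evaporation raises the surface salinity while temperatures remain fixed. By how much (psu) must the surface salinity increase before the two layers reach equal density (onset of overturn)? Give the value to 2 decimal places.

Neutral buoyancy requires −α(T_deep − T_surf) + β(S_deep − S_surf′) = 0.
S_surf′ = S_deep − (α/β)·ΔT = 32.14 − (1.4 × 10⁻⁴/8 × 10⁻⁴)·(-7.6) = 33.4700 psu.
Increase required: 33.4700 − 32.03 = 1.4400 psu.

1.44 psu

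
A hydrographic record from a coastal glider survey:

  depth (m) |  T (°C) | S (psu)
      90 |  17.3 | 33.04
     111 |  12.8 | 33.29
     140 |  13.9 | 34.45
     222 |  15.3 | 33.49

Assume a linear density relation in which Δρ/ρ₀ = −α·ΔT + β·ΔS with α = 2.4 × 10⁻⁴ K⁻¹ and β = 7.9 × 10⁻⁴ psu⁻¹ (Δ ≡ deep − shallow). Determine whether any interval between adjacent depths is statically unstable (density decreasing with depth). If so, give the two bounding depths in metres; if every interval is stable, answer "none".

140–222 m

Evaluate Δρ/ρ₀ = −αΔT + βΔS across each adjacent pair:
  90–111 m: −αΔT+βΔS = −(2.4 × 10⁻⁴)(-4.5)+(7.9 × 10⁻⁴)(+0.25) = 1.3 × 10⁻³ → stable
  111–140 m: −αΔT+βΔS = −(2.4 × 10⁻⁴)(+1.1)+(7.9 × 10⁻⁴)(+1.16) = 6.5 × 10⁻⁴ → stable
  140–222 m: −αΔT+βΔS = −(2.4 × 10⁻⁴)(+1.4)+(7.9 × 10⁻⁴)(-0.96) = -1.1 × 10⁻³ → UNSTABLE
The 140–222 m interval has Δρ < 0: lighter water underlies denser water.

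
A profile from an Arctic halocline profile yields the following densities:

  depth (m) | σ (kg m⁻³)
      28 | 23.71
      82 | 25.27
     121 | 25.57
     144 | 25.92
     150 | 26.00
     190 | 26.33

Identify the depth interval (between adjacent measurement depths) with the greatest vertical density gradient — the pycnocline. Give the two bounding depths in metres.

Compute the density gradient over each adjacent pair:
  28–82 m: Δρ/Δz = 1.56/54 = 0.029 kg m⁻⁴
  82–121 m: Δρ/Δz = 0.30/39 = 7.7 × 10⁻³ kg m⁻⁴
  121–144 m: Δρ/Δz = 0.35/23 = 0.015 kg m⁻⁴
  144–150 m: Δρ/Δz = 0.08/6 = 0.013 kg m⁻⁴
  150–190 m: Δρ/Δz = 0.33/40 = 8.3 × 10⁻³ kg m⁻⁴
The largest gradient is in the 28–82 m interval — the pycnocline.

28–82 m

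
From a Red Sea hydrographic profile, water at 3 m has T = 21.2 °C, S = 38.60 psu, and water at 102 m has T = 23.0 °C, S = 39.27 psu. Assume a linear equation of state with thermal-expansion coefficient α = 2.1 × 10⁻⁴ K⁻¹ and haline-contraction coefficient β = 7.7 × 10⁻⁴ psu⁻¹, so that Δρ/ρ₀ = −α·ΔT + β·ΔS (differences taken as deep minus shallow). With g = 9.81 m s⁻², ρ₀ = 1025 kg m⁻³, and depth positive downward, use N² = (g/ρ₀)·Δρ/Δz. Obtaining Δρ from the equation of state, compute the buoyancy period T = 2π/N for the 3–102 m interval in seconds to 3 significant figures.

1.70 × 10³ s

ΔT = +1.8 K, ΔS = +0.67 psu (deep − shallow).
Δρ/ρ₀ = −αΔT + βΔS = -3.78 × 10⁻⁴ + 5.159 × 10⁻⁴ = 1.379 × 10⁻⁴, so Δρ ≈ 0.1413 kg m⁻³.
N² = (g/ρ₀)·Δρ/Δz = g·(Δρ/ρ₀)/Δz = 9.81 × 1.379 × 10⁻⁴ / 99 = 1.3665 × 10⁻⁵ s⁻².
N = √(1.3665 × 10⁻⁵) = 3.6966 × 10⁻³ rad s⁻¹ → T = 2π/N = 1.6997 × 10³ s ≈ 1.70 × 10³ s.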